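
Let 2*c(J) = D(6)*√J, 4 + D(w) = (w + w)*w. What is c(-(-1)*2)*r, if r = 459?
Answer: 15606*√2 ≈ 22070.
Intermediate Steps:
D(w) = -4 + 2*w² (D(w) = -4 + (w + w)*w = -4 + (2*w)*w = -4 + 2*w²)
c(J) = 34*√J (c(J) = ((-4 + 2*6²)*√J)/2 = ((-4 + 2*36)*√J)/2 = ((-4 + 72)*√J)/2 = (68*√J)/2 = 34*√J)
c(-(-1)*2)*r = (34*√(-(-1)*2))*459 = (34*√(-1*(-2)))*459 = (34*√2)*459 = 15606*√2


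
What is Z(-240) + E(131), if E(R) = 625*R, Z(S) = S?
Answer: 81635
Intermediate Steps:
Z(-240) + E(131) = -240 + 625*131 = -240 + 81875 = 81635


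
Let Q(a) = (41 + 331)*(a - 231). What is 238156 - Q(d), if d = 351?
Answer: 193516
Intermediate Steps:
Q(a) = -85932 + 372*a (Q(a) = 372*(-231 + a) = -85932 + 372*a)
238156 - Q(d) = 238156 - (-85932 + 372*351) = 238156 - (-85932 + 130572) = 238156 - 1*44640 = 238156 - 44640 = 193516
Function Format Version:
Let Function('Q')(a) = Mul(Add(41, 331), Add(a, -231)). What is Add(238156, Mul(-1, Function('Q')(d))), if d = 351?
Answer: 193516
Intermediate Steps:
Function('Q')(a) = Add(-85932, Mul(372, a)) (Function('Q')(a) = Mul(372, Add(-231, a)) = Add(-85932, Mul(372, a)))
Add(238156, Mul(-1, Function('Q')(d))) = Add(238156, Mul(-1, Add(-85932, Mul(372, 351)))) = Add(238156, Mul(-1, Add(-85932, 130572))) = Add(238156, Mul(-1, 44640)) = Add(238156, -44640) = 193516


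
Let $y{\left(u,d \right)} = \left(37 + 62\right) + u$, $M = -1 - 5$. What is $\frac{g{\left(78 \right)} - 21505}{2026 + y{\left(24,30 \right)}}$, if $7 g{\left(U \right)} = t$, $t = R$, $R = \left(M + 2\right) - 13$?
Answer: $- \frac{150552}{15043} \approx -10.008$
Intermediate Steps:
$M = -6$ ($M = -1 - 5 = -6$)
$R = -17$ ($R = \left(-6 + 2\right) - 13 = -4 - 13 = -17$)
$t = -17$
$y{\left(u,d \right)} = 99 + u$
$g{\left(U \right)} = - \frac{17}{7}$ ($g{\left(U \right)} = \frac{1}{7} \left(-17\right) = - \frac{17}{7}$)
$\frac{g{\left(78 \right)} - 21505}{2026 + y{\left(24,30 \right)}} = \frac{- \frac{17}{7} - 21505}{2026 + \left(99 + 24\right)} = - \frac{150552}{7 \left(2026 + 123\right)} = - \frac{150552}{7 \cdot 2149} = \left(- \frac{150552}{7}\right) \frac{1}{2149} = - \frac{150552}{15043}$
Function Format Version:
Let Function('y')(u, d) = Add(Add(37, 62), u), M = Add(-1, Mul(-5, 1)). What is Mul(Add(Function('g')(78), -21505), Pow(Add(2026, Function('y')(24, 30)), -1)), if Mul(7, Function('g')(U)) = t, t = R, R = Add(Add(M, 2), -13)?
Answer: Rational(-150552, 15043) ≈ -10.008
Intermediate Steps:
M = -6 (M = Add(-1, -5) = -6)
R = -17 (R = Add(Add(-6, 2), -13) = Add(-4, -13) = -17)
t = -17
Function('y')(u, d) = Add(99, u)
Function('g')(U) = Rational(-17, 7) (Function('g')(U) = Mul(Rational(1, 7), -17) = Rational(-17, 7))
Mul(Add(Function('g')(78), -21505), Pow(Add(2026, Function('y')(24, 30)), -1)) = Mul(Add(Rational(-17, 7), -21505), Pow(Add(2026, Add(99, 24)), -1)) = Mul(Rational(-150552, 7), Pow(Add(2026, 123), -1)) = Mul(Rational(-150552, 7), Pow(2149, -1)) = Mul(Rational(-150552, 7), Rational(1, 2149)) = Rational(-150552, 15043)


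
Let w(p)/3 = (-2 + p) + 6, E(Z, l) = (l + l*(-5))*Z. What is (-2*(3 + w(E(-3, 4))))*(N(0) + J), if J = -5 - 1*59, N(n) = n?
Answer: 20352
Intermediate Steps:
E(Z, l) = -4*Z*l (E(Z, l) = (l - 5*l)*Z = (-4*l)*Z = -4*Z*l)
J = -64 (J = -5 - 59 = -64)
w(p) = 12 + 3*p (w(p) = 3*((-2 + p) + 6) = 3*(4 + p) = 12 + 3*p)
(-2*(3 + w(E(-3, 4))))*(N(0) + J) = (-2*(3 + (12 + 3*(-4*(-3)*4))))*(0 - 64) = -2*(3 + (12 + 3*48))*(-64) = -2*(3 + (12 + 144))*(-64) = -2*(3 + 156)*(-64) = -2*159*(-64) = -318*(-64) = 20352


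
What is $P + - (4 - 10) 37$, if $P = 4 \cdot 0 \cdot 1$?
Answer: $222$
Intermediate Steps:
$P = 0$ ($P = 0 \cdot 1 = 0$)
$P + - (4 - 10) 37 = 0 + - (4 - 10) 37 = 0 + \left(-1\right) \left(-6\right) 37 = 0 + 6 \cdot 37 = 0 + 222 = 222$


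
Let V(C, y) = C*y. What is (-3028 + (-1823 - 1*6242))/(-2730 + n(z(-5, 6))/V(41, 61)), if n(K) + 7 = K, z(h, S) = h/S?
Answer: 166461558/40966427 ≈ 4.0634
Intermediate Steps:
n(K) = -7 + K
(-3028 + (-1823 - 1*6242))/(-2730 + n(z(-5, 6))/V(41, 61)) = (-3028 + (-1823 - 1*6242))/(-2730 + (-7 - 5/6)/((41*61))) = (-3028 + (-1823 - 6242))/(-2730 + (-7 - 5*⅙)/2501) = (-3028 - 8065)/(-2730 + (-7 - ⅚)*(1/2501)) = -11093/(-2730 - 47/6*1/2501) = -11093/(-2730 - 47/15006) = -11093/(-40966427/15006) = -11093*(-15006/40966427) = 166461558/40966427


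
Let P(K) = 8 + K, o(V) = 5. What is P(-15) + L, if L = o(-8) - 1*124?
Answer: -126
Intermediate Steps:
L = -119 (L = 5 - 1*124 = 5 - 124 = -119)
P(-15) + L = (8 - 15) - 119 = -7 - 119 = -126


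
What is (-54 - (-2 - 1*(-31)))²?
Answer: 6889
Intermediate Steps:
(-54 - (-2 - 1*(-31)))² = (-54 - (-2 + 31))² = (-54 - 1*29)² = (-54 - 29)² = (-83)² = 6889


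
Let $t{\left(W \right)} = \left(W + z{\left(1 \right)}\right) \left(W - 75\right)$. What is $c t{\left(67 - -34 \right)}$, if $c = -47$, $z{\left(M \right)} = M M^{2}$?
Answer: $-124644$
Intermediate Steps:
$z{\left(M \right)} = M^{3}$
$t{\left(W \right)} = \left(1 + W\right) \left(-75 + W\right)$ ($t{\left(W \right)} = \left(W + 1^{3}\right) \left(W - 75\right) = \left(W + 1\right) \left(-75 + W\right) = \left(1 + W\right) \left(-75 + W\right)$)
$c t{\left(67 - -34 \right)} = - 47 \left(-75 + \left(67 - -34\right)^{2} - 74 \left(67 - -34\right)\right) = - 47 \left(-75 + \left(67 + 34\right)^{2} - 74 \left(67 + 34\right)\right) = - 47 \left(-75 + 101^{2} - 7474\right) = - 47 \left(-75 + 10201 - 7474\right) = \left(-47\right) 2652 = -124644$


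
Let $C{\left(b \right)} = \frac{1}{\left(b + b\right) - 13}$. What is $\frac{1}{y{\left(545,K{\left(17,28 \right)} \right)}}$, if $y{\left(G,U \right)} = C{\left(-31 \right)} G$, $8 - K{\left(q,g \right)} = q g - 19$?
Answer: $- \frac{15}{109} \approx -0.13761$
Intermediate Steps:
$C{\left(b \right)} = \frac{1}{-13 + 2 b}$ ($C{\left(b \right)} = \frac{1}{2 b - 13} = \frac{1}{-13 + 2 b}$)
$K{\left(q,g \right)} = 27 - g q$ ($K{\left(q,g \right)} = 8 - \left(q g - 19\right) = 8 - \left(g q - 19\right) = 8 - \left(-19 + g q\right) = 27 - g q$)
$y{\left(G,U \right)} = - \frac{G}{75}$ ($y{\left(G,U \right)} = \frac{G}{-13 + 2 \left(-31\right)} = \frac{G}{-13 - 62} = \frac{G}{-75} = - \frac{G}{75}$)
$\frac{1}{y{\left(545,K{\left(17,28 \right)} \right)}} = \frac{1}{\left(- \frac{1}{75}\right) 545} = \frac{1}{- \frac{109}{15}} = - \frac{15}{109}$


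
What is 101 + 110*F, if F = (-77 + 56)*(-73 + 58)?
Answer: 34751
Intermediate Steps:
F = 315 (F = -21*(-15) = 315)
101 + 110*F = 101 + 110*315 = 101 + 34650 = 34751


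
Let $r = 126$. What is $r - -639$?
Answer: $765$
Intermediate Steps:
$r - -639 = 126 - -639 = 126 + 639 = 765$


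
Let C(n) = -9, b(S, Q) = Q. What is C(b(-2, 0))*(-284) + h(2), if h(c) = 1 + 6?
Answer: 2563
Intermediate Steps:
h(c) = 7
C(b(-2, 0))*(-284) + h(2) = -9*(-284) + 7 = 2556 + 7 = 2563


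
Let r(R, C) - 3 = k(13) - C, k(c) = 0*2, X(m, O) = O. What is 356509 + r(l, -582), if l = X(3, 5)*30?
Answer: 357094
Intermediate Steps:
k(c) = 0
l = 150 (l = 5*30 = 150)
r(R, C) = 3 - C (r(R, C) = 3 + (0 - C) = 3 - C)
356509 + r(l, -582) = 356509 + (3 - 1*(-582)) = 356509 + (3 + 582) = 356509 + 585 = 357094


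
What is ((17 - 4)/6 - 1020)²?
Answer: 37295449/36 ≈ 1.0360e+6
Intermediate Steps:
((17 - 4)/6 - 1020)² = (13*(⅙) - 1020)² = (13/6 - 1020)² = (-6107/6)² = 37295449/36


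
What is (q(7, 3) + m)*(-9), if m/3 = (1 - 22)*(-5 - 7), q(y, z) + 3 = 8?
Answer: -6849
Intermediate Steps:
q(y, z) = 5 (q(y, z) = -3 + 8 = 5)
m = 756 (m = 3*((1 - 22)*(-5 - 7)) = 3*(-21*(-12)) = 3*252 = 756)
(q(7, 3) + m)*(-9) = (5 + 756)*(-9) = 761*(-9) = -6849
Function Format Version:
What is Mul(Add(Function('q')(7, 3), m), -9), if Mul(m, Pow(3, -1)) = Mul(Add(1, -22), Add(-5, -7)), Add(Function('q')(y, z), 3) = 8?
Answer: -6849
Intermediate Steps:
Function('q')(y, z) = 5 (Function('q')(y, z) = Add(-3, 8) = 5)
m = 756 (m = Mul(3, Mul(Add(1, -22), Add(-5, -7))) = Mul(3, Mul(-21, -12)) = Mul(3, 252) = 756)
Mul(Add(Function('q')(7, 3), m), -9) = Mul(Add(5, 756), -9) = Mul(761, -9) = -6849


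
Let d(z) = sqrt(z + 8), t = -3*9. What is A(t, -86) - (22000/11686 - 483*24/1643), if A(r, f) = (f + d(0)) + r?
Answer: -1035146481/9600049 + 2*sqrt(2) ≈ -105.00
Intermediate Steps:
t = -27
d(z) = sqrt(8 + z)
A(r, f) = f + r + 2*sqrt(2) (A(r, f) = (f + sqrt(8 + 0)) + r = (f + sqrt(8)) + r = (f + 2*sqrt(2)) + r = f + r + 2*sqrt(2))
A(t, -86) - (22000/11686 - 483*24/1643) = (-86 - 27 + 2*sqrt(2)) - (22000/11686 - 483*24/1643) = (-113 + 2*sqrt(2)) - (22000*(1/11686) - 11592*1/1643) = (-113 + 2*sqrt(2)) - (11000/5843 - 11592/1643) = (-113 + 2*sqrt(2)) - 1*(-49659056/9600049) = (-113 + 2*sqrt(2)) + 49659056/9600049 = -1035146481/9600049 + 2*sqrt(2)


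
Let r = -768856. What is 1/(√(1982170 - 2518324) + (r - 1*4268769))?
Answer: -5037625/25377666176779 - I*√536154/25377666176779 ≈ -1.9851e-7 - 2.8853e-11*I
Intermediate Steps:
1/(√(1982170 - 2518324) + (r - 1*4268769)) = 1/(√(1982170 - 2518324) + (-768856 - 1*4268769)) = 1/(√(-536154) + (-768856 - 4268769)) = 1/(I*√536154 - 5037625) = 1/(-5037625 + I*√536154)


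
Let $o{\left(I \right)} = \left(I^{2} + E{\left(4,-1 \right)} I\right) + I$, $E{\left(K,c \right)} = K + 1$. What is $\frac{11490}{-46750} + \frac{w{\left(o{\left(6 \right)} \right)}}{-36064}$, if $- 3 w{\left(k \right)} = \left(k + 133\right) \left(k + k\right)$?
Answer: $\frac{285279}{10537450} \approx 0.027073$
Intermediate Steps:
$E{\left(K,c \right)} = 1 + K$
$o{\left(I \right)} = I^{2} + 6 I$ ($o{\left(I \right)} = \left(I^{2} + \left(1 + 4\right) I\right) + I = \left(I^{2} + 5 I\right) + I = I^{2} + 6 I$)
$w{\left(k \right)} = - \frac{2 k \left(133 + k\right)}{3}$ ($w{\left(k \right)} = - \frac{\left(k + 133\right) \left(k + k\right)}{3} = - \frac{\left(133 + k\right) 2 k}{3} = - \frac{2 k \left(133 + k\right)}{3}$)
$\frac{11490}{-46750} + \frac{w{\left(o{\left(6 \right)} \right)}}{-36064} = \frac{11490}{-46750} + \frac{\left(- \frac{2}{3}\right) 6 \left(6 + 6\right) \left(133 + 6 \left(6 + 6\right)\right)}{-36064} = 11490 \left(- \frac{1}{46750}\right) + - \frac{2 \cdot 6 \cdot 12 \left(133 + 6 \cdot 12\right)}{3} \left(- \frac{1}{36064}\right) = - \frac{1149}{4675} + \left(- \frac{2}{3}\right) 72 \left(133 + 72\right) \left(- \frac{1}{36064}\right) = - \frac{1149}{4675} + \left(- \frac{2}{3}\right) 72 \cdot 205 \left(- \frac{1}{36064}\right) = - \frac{1149}{4675} - - \frac{615}{2254} = - \frac{1149}{4675} + \frac{615}{2254} = \frac{285279}{10537450}$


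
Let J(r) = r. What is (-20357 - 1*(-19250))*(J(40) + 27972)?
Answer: -31009284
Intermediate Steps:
(-20357 - 1*(-19250))*(J(40) + 27972) = (-20357 - 1*(-19250))*(40 + 27972) = (-20357 + 19250)*28012 = -1107*28012 = -31009284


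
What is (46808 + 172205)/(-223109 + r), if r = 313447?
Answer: 219013/90338 ≈ 2.4244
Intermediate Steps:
(46808 + 172205)/(-223109 + r) = (46808 + 172205)/(-223109 + 313447) = 219013/90338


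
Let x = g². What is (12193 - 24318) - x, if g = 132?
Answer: -29549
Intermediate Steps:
x = 17424 (x = 132² = 17424)
(12193 - 24318) - x = (12193 - 24318) - 1*17424 = -12125 - 17424 = -29549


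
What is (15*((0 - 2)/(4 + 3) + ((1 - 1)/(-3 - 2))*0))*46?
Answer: -1380/7 ≈ -197.14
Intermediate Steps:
(15*((0 - 2)/(4 + 3) + ((1 - 1)/(-3 - 2))*0))*46 = (15*(-2/7 + (0/(-5))*0))*46 = (15*(-2*1/7 + (0*(-1/5))*0))*46 = (15*(-2/7 + 0*0))*46 = (15*(-2/7 + 0))*46 = (15*(-2/7))*46 = -30/7*46 = -1380/7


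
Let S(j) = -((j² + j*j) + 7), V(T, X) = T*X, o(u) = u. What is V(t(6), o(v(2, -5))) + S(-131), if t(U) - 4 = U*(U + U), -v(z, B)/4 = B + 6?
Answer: -34633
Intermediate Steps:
v(z, B) = -24 - 4*B (v(z, B) = -4*(B + 6) = -4*(6 + B) = -24 - 4*B)
t(U) = 4 + 2*U² (t(U) = 4 + U*(U + U) = 4 + U*(2*U) = 4 + 2*U²)
S(j) = -7 - 2*j² (S(j) = -((j² + j²) + 7) = -(2*j² + 7) = -(7 + 2*j²) = -7 - 2*j²)
V(t(6), o(v(2, -5))) + S(-131) = (4 + 2*6²)*(-24 - 4*(-5)) + (-7 - 2*(-131)²) = (4 + 2*36)*(-24 + 20) + (-7 - 2*17161) = (4 + 72)*(-4) + (-7 - 34322) = 76*(-4) - 34329 = -304 - 34329 = -34633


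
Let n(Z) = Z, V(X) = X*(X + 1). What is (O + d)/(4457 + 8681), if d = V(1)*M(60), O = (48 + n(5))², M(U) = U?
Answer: 2929/13138 ≈ 0.22294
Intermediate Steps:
V(X) = X*(1 + X)
O = 2809 (O = (48 + 5)² = 53² = 2809)
d = 120 (d = (1*(1 + 1))*60 = (1*2)*60 = 2*60 = 120)
(O + d)/(4457 + 8681) = (2809 + 120)/(4457 + 8681) = 2929/13138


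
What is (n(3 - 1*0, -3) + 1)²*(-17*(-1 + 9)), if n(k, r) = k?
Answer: -2176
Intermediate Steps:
(n(3 - 1*0, -3) + 1)²*(-17*(-1 + 9)) = ((3 - 1*0) + 1)²*(-17*(-1 + 9)) = ((3 + 0) + 1)²*(-17*8) = (3 + 1)²*(-136) = 4²*(-136) = 16*(-136) = -2176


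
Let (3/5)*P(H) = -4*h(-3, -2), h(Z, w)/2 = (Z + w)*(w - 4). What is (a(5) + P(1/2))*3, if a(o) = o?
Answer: -1185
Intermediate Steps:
h(Z, w) = 2*(-4 + w)*(Z + w) (h(Z, w) = 2*((Z + w)*(w - 4)) = 2*((Z + w)*(-4 + w)) = 2*((-4 + w)*(Z + w)) = 2*(-4 + w)*(Z + w))
P(H) = -400 (P(H) = 5*(-4*(-8*(-3) - 8*(-2) + 2*(-2)² + 2*(-3)*(-2)))/3 = 5*(-4*(24 + 16 + 2*4 + 12))/3 = 5*(-4*(24 + 16 + 8 + 12))/3 = 5*(-4*60)/3 = (5/3)*(-240) = -400)
(a(5) + P(1/2))*3 = (5 - 400)*3 = -395*3 = -1185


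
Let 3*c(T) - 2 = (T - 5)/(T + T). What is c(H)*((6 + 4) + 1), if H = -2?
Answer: 55/4 ≈ 13.750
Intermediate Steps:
c(T) = ⅔ + (-5 + T)/(6*T) (c(T) = ⅔ + ((T - 5)/(T + T))/3 = ⅔ + ((-5 + T)/((2*T)))/3 = ⅔ + ((-5 + T)*(1/(2*T)))/3 = ⅔ + ((-5 + T)/(2*T))/3 = ⅔ + (-5 + T)/(6*T))
c(H)*((6 + 4) + 1) = ((⅚)*(-1 - 2)/(-2))*((6 + 4) + 1) = ((⅚)*(-½)*(-3))*(10 + 1) = (5/4)*11 = 55/4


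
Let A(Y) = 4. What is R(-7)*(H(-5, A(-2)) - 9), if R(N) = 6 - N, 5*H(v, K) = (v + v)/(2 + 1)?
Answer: -377/3 ≈ -125.67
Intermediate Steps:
H(v, K) = 2*v/15 (H(v, K) = ((v + v)/(2 + 1))/5 = ((2*v)/3)/5 = ((2*v)*(⅓))/5 = (2*v/3)/5 = 2*v/15)
R(-7)*(H(-5, A(-2)) - 9) = (6 - 1*(-7))*((2/15)*(-5) - 9) = (6 + 7)*(-⅔ - 9) = 13*(-29/3) = -377/3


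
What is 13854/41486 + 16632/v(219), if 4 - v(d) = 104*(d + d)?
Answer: -7371645/236200541 ≈ -0.031209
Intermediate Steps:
v(d) = 4 - 208*d (v(d) = 4 - 104*(d + d) = 4 - 104*2*d = 4 - 208*d)
13854/41486 + 16632/v(219) = 13854/41486 + 16632/(4 - 208*219) = 13854*(1/41486) + 16632/(4 - 45552) = 6927/20743 + 16632/(-45548) = 6927/20743 + 16632*(-1/45548) = 6927/20743 - 4158/11387 = -7371645/236200541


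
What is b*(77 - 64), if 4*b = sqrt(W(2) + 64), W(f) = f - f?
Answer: 26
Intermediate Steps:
W(f) = 0
b = 2 (b = sqrt(0 + 64)/4 = sqrt(64)/4 = (1/4)*8 = 2)
b*(77 - 64) = 2*(77 - 64) = 2*13 = 26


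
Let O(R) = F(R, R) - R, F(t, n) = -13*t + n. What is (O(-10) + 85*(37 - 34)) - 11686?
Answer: -11301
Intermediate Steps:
F(t, n) = n - 13*t
O(R) = -13*R (O(R) = (R - 13*R) - R = -12*R - R = -13*R)
(O(-10) + 85*(37 - 34)) - 11686 = (-13*(-10) + 85*(37 - 34)) - 11686 = (130 + 85*3) - 11686 = (130 + 255) - 11686 = 385 - 11686 = -11301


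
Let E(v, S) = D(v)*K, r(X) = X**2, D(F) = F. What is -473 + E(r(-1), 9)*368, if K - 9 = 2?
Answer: 3575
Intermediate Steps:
K = 11 (K = 9 + 2 = 11)
E(v, S) = 11*v (E(v, S) = v*11 = 11*v)
-473 + E(r(-1), 9)*368 = -473 + (11*(-1)**2)*368 = -473 + (11*1)*368 = -473 + 11*368 = -473 + 4048 = 3575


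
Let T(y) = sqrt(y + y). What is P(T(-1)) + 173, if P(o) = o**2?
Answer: 171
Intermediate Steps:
T(y) = sqrt(2)*sqrt(y) (T(y) = sqrt(2*y) = sqrt(2)*sqrt(y))
P(T(-1)) + 173 = (sqrt(2)*sqrt(-1))**2 + 173 = (sqrt(2)*I)**2 + 173 = (I*sqrt(2))**2 + 173 = -2 + 173 = 171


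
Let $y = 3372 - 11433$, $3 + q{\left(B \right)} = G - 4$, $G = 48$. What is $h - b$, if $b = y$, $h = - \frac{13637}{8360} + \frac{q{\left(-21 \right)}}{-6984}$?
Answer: $\frac{29409743567}{3649140} \approx 8059.4$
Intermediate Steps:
$q{\left(B \right)} = 41$ ($q{\left(B \right)} = -3 + \left(48 - 4\right) = -3 + 44 = 41$)
$h = - \frac{5973973}{3649140}$ ($h = - \frac{13637}{8360} + \frac{41}{-6984} = \left(-13637\right) \frac{1}{8360} + 41 \left(- \frac{1}{6984}\right) = - \frac{13637}{8360} - \frac{41}{6984} = - \frac{5973973}{3649140} \approx -1.6371$)
$y = -8061$ ($y = 3372 - 11433 = -8061$)
$b = -8061$
$h - b = - \frac{5973973}{3649140} - -8061 = - \frac{5973973}{3649140} + 8061 = \frac{29409743567}{3649140}$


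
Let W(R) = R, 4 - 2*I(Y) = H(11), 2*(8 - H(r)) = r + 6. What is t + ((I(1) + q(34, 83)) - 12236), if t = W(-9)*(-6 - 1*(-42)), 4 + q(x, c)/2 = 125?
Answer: -49263/4 ≈ -12316.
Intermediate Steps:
q(x, c) = 242 (q(x, c) = -8 + 2*125 = -8 + 250 = 242)
H(r) = 5 - r/2 (H(r) = 8 - (r + 6)/2 = 8 - (6 + r)/2 = 8 + (-3 - r/2) = 5 - r/2)
I(Y) = 9/4 (I(Y) = 2 - (5 - ½*11)/2 = 2 - (5 - 11/2)/2 = 2 - ½*(-½) = 2 + ¼ = 9/4)
t = -324 (t = -9*(-6 - 1*(-42)) = -9*(-6 + 42) = -9*36 = -324)
t + ((I(1) + q(34, 83)) - 12236) = -324 + ((9/4 + 242) - 12236) = -324 + (977/4 - 12236) = -324 - 47967/4 = -49263/4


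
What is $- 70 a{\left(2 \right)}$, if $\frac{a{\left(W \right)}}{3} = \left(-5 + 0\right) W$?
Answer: $2100$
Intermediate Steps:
$a{\left(W \right)} = - 15 W$ ($a{\left(W \right)} = 3 \left(-5 + 0\right) W = 3 \left(- 5 W\right) = - 15 W$)
$- 70 a{\left(2 \right)} = - 70 \left(\left(-15\right) 2\right) = \left(-70\right) \left(-30\right) = 2100$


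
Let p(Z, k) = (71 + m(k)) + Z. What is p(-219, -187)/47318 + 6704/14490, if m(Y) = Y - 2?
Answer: 156168371/342818910 ≈ 0.45554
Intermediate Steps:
m(Y) = -2 + Y
p(Z, k) = 69 + Z + k (p(Z, k) = (71 + (-2 + k)) + Z = (69 + k) + Z = 69 + Z + k)
p(-219, -187)/47318 + 6704/14490 = (69 - 219 - 187)/47318 + 6704/14490 = -337*1/47318 + 6704*(1/14490) = -337/47318 + 3352/7245 = 156168371/342818910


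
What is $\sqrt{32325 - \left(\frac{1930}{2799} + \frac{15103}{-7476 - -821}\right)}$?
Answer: $\frac{4 \sqrt{5320205931835}}{51315} \approx 179.8$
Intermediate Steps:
$\sqrt{32325 - \left(\frac{1930}{2799} + \frac{15103}{-7476 - -821}\right)} = \sqrt{32325 - \left(\frac{1930}{2799} + \frac{15103}{-7476 + 821}\right)} = \sqrt{32325 - \left(\frac{1930}{2799} + \frac{15103}{-6655}\right)} = \sqrt{32325 - - \frac{2675377}{1693395}} = \sqrt{32325 + \left(- \frac{1930}{2799} + \frac{1373}{605}\right)} = \sqrt{32325 + \frac{2675377}{1693395}} = \sqrt{\frac{54741668752}{1693395}} = \frac{4 \sqrt{5320205931835}}{51315}$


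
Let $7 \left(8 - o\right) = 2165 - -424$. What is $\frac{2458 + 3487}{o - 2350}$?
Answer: $- \frac{1015}{463} \approx -2.1922$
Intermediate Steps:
$o = - \frac{2533}{7}$ ($o = 8 - \frac{2165 - -424}{7} = 8 - \frac{2165 + 424}{7} = 8 - \frac{2589}{7} = - \frac{2533}{7} \approx -361.86$)
$\frac{2458 + 3487}{o - 2350} = \frac{2458 + 3487}{- \frac{2533}{7} - 2350} = \frac{5945}{- \frac{18983}{7}} = 5945 \left(- \frac{7}{18983}\right) = - \frac{1015}{463}$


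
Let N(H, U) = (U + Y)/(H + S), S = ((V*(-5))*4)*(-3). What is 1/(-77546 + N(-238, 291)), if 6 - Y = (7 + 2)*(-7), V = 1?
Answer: -89/6901774 ≈ -1.2895e-5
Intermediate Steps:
S = 60 (S = ((1*(-5))*4)*(-3) = -5*4*(-3) = -20*(-3) = 60)
Y = 69 (Y = 6 - (7 + 2)*(-7) = 6 - 9*(-7) = 6 - 1*(-63) = 6 + 63 = 69)
N(H, U) = (69 + U)/(60 + H) (N(H, U) = (U + 69)/(H + 60) = (69 + U)/(60 + H))
1/(-77546 + N(-238, 291)) = 1/(-77546 + (69 + 291)/(60 - 238)) = 1/(-77546 + 360/(-178)) = 1/(-77546 - 1/178*360) = 1/(-77546 - 180/89) = 1/(-6901774/89) = -89/6901774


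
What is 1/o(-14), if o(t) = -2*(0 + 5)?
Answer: -⅒ ≈ -0.10000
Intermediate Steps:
o(t) = -10 (o(t) = -2*5 = -10)
1/o(-14) = 1/(-10) = -⅒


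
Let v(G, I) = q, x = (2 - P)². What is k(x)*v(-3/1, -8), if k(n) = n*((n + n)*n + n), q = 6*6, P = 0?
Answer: 5184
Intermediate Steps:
x = 4 (x = (2 - 1*0)² = (2 + 0)² = 2² = 4)
q = 36
v(G, I) = 36
k(n) = n*(n + 2*n²) (k(n) = n*((2*n)*n + n) = n*(2*n² + n) = n*(n + 2*n²))
k(x)*v(-3/1, -8) = (4²*(1 + 2*4))*36 = (16*(1 + 8))*36 = (16*9)*36 = 144*36 = 5184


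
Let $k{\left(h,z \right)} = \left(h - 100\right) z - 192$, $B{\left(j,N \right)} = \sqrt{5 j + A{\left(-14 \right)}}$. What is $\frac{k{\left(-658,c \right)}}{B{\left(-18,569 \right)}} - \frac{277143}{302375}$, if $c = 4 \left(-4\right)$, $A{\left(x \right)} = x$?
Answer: $- \frac{277143}{302375} - \frac{2984 i \sqrt{26}}{13} \approx -0.91655 - 1170.4 i$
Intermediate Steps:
$c = -16$
$B{\left(j,N \right)} = \sqrt{-14 + 5 j}$ ($B{\left(j,N \right)} = \sqrt{5 j - 14} = \sqrt{-14 + 5 j}$)
$k{\left(h,z \right)} = -192 + z \left(-100 + h\right)$ ($k{\left(h,z \right)} = \left(h - 100\right) z - 192 = \left(-100 + h\right) z - 192 = z \left(-100 + h\right) - 192 = -192 + z \left(-100 + h\right)$)
$\frac{k{\left(-658,c \right)}}{B{\left(-18,569 \right)}} - \frac{277143}{302375} = \frac{-192 - -1600 - -10528}{\sqrt{-14 + 5 \left(-18\right)}} - \frac{277143}{302375} = \frac{-192 + 1600 + 10528}{\sqrt{-14 - 90}} - \frac{277143}{302375} = \frac{11936}{\sqrt{-104}} - \frac{277143}{302375} = \frac{11936}{2 i \sqrt{26}} - \frac{277143}{302375} = 11936 \left(- \frac{i \sqrt{26}}{52}\right) - \frac{277143}{302375} = - \frac{2984 i \sqrt{26}}{13} - \frac{277143}{302375} = - \frac{277143}{302375} - \frac{2984 i \sqrt{26}}{13}$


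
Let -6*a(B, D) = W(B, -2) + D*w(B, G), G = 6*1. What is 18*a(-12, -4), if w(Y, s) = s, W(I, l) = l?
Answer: 78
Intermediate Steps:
G = 6
a(B, D) = ⅓ - D (a(B, D) = -(-2 + D*6)/6 = -(-2 + 6*D)/6 = ⅓ - D)
18*a(-12, -4) = 18*(⅓ - 1*(-4)) = 18*(⅓ + 4) = 18*(13/3) = 78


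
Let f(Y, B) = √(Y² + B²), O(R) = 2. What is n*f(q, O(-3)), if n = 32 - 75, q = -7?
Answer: -43*√53 ≈ -313.04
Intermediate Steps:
f(Y, B) = √(B² + Y²)
n = -43
n*f(q, O(-3)) = -43*√(2² + (-7)²) = -43*√(4 + 49) = -43*√53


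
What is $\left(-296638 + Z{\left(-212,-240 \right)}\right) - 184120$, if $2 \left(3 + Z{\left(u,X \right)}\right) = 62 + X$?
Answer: $-480850$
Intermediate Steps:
$Z{\left(u,X \right)} = 28 + \frac{X}{2}$ ($Z{\left(u,X \right)} = -3 + \frac{62 + X}{2} = -3 + \left(31 + \frac{X}{2}\right) = 28 + \frac{X}{2}$)
$\left(-296638 + Z{\left(-212,-240 \right)}\right) - 184120 = \left(-296638 + \left(28 + \frac{1}{2} \left(-240\right)\right)\right) - 184120 = \left(-296638 + \left(28 - 120\right)\right) - 184120 = \left(-296638 - 92\right) - 184120 = -296730 - 184120 = -480850$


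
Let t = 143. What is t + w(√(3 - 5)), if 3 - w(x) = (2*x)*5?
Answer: 146 - 10*I*√2 ≈ 146.0 - 14.142*I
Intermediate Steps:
w(x) = 3 - 10*x (w(x) = 3 - 2*x*5 = 3 - 10*x)
t + w(√(3 - 5)) = 143 + (3 - 10*√(3 - 5)) = 143 + (3 - 10*I*√2) = 146 - 10*I*√2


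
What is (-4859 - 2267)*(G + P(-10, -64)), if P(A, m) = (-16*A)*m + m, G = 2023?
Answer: 59010406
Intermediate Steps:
P(A, m) = m - 16*A*m (P(A, m) = -16*A*m + m = m - 16*A*m)
(-4859 - 2267)*(G + P(-10, -64)) = (-4859 - 2267)*(2023 - 64*(1 - 16*(-10))) = -7126*(2023 - 64*(1 + 160)) = -7126*(2023 - 64*161) = -7126*(2023 - 10304) = -7126*(-8281) = 59010406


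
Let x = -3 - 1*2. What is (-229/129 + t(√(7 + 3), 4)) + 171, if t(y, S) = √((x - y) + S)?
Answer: 21830/129 + I*√(1 + √10) ≈ 169.22 + 2.0402*I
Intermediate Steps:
x = -5 (x = -3 - 2 = -5)
t(y, S) = √(-5 + S - y) (t(y, S) = √((-5 - y) + S) = √(-5 + S - y))
(-229/129 + t(√(7 + 3), 4)) + 171 = (-229/129 + √(-5 + 4 - √(7 + 3))) + 171 = (-229*1/129 + √(-5 + 4 - √10)) + 171 = (-229/129 + √(-1 - √10)) + 171 = 21830/129 + √(-1 - √10)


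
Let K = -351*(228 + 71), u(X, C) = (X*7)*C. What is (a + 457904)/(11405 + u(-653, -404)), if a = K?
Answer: 352955/1858089 ≈ 0.18996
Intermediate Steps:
u(X, C) = 7*C*X (u(X, C) = (7*X)*C = 7*C*X)
K = -104949 (K = -351*299 = -104949)
a = -104949
(a + 457904)/(11405 + u(-653, -404)) = (-104949 + 457904)/(11405 + 7*(-404)*(-653)) = 352955/(11405 + 1846684) = 352955/1858089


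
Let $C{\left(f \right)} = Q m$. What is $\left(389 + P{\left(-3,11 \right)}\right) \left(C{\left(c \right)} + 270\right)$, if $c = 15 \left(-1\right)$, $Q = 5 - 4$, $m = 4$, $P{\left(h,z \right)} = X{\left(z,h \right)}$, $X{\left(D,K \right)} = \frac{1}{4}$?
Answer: $\frac{213309}{2} \approx 1.0665 \cdot 10^{5}$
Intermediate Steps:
$X{\left(D,K \right)} = \frac{1}{4}$
$P{\left(h,z \right)} = \frac{1}{4}$
$Q = 1$
$c = -15$
$C{\left(f \right)} = 4$ ($C{\left(f \right)} = 1 \cdot 4 = 4$)
$\left(389 + P{\left(-3,11 \right)}\right) \left(C{\left(c \right)} + 270\right) = \left(389 + \frac{1}{4}\right) \left(4 + 270\right) = \frac{1557}{4} \cdot 274 = \frac{213309}{2}$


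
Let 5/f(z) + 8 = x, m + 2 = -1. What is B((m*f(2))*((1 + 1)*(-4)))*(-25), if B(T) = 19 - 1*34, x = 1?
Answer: 375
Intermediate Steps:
m = -3 (m = -2 - 1 = -3)
f(z) = -5/7 (f(z) = 5/(-8 + 1) = 5/(-7) = 5*(-1/7) = -5/7)
B(T) = -15 (B(T) = 19 - 34 = -15)
B((m*f(2))*((1 + 1)*(-4)))*(-25) = -15*(-25) = 375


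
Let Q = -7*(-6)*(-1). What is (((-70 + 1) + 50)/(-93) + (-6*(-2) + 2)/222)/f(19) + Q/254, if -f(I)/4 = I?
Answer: -1402169/8303133 ≈ -0.16887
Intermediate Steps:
f(I) = -4*I
Q = -42 (Q = 42*(-1) = -42)
(((-70 + 1) + 50)/(-93) + (-6*(-2) + 2)/222)/f(19) + Q/254 = (((-70 + 1) + 50)/(-93) + (-6*(-2) + 2)/222)/((-4*19)) - 42/254 = ((-69 + 50)*(-1/93) + (12 + 2)*(1/222))/(-76) - 42*1/254 = (-19*(-1/93) + 14*(1/222))*(-1/76) - 21/127 = (19/93 + 7/111)*(-1/76) - 21/127 = (920/3441)*(-1/76) - 21/127 = -230/65379 - 21/127 = -1402169/8303133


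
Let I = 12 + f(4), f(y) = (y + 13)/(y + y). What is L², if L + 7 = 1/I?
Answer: 613089/12769 ≈ 48.014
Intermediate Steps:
f(y) = (13 + y)/(2*y) (f(y) = (13 + y)/((2*y)) = (13 + y)*(1/(2*y)) = (13 + y)/(2*y))
I = 113/8 (I = 12 + (½)*(13 + 4)/4 = 12 + (½)*(¼)*17 = 12 + 17/8 = 113/8 ≈ 14.125)
L = -783/113 (L = -7 + 1/(113/8) = -7 + 8/113 = -783/113 ≈ -6.9292)
L² = (-783/113)² = 613089/12769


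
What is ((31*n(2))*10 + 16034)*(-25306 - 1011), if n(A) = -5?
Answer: -381175428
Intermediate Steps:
((31*n(2))*10 + 16034)*(-25306 - 1011) = ((31*(-5))*10 + 16034)*(-25306 - 1011) = (-155*10 + 16034)*(-26317) = (-1550 + 16034)*(-26317) = 14484*(-26317) = -381175428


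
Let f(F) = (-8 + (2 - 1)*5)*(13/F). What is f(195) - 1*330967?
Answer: -1654836/5 ≈ -3.3097e+5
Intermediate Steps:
f(F) = -39/F (f(F) = (-8 + 1*5)*(13/F) = (-8 + 5)*(13/F) = -39/F)
f(195) - 1*330967 = -39/195 - 1*330967 = -39*1/195 - 330967 = -⅕ - 330967 = -1654836/5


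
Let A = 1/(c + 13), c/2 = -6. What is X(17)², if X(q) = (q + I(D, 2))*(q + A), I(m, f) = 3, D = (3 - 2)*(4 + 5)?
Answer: 129600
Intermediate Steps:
c = -12 (c = 2*(-6) = -12)
D = 9 (D = 1*9 = 9)
A = 1 (A = 1/(-12 + 13) = 1/1 = 1)
X(q) = (1 + q)*(3 + q) (X(q) = (q + 3)*(q + 1) = (3 + q)*(1 + q) = (1 + q)*(3 + q))
X(17)² = (3 + 17² + 4*17)² = (3 + 289 + 68)² = 360² = 129600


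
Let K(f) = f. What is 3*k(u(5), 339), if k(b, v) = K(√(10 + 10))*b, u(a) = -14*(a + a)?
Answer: -840*√5 ≈ -1878.3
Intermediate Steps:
u(a) = -28*a
k(b, v) = 2*b*√5 (k(b, v) = √(10 + 10)*b = √20*b = (2*√5)*b = 2*b*√5)
3*k(u(5), 339) = 3*(2*(-28*5)*√5) = 3*(2*(-140)*√5) = 3*(-280*√5) = -840*√5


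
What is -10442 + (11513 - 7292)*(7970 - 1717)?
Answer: 26383471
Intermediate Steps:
-10442 + (11513 - 7292)*(7970 - 1717) = -10442 + 4221*6253 = -10442 + 26393913 = 26383471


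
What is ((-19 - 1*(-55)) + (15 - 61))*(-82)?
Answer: 820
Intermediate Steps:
((-19 - 1*(-55)) + (15 - 61))*(-82) = ((-19 + 55) - 46)*(-82) = (36 - 46)*(-82) = -10*(-82) = 820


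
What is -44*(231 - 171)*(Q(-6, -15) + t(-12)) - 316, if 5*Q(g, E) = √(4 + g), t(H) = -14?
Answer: 36644 - 528*I*√2 ≈ 36644.0 - 746.71*I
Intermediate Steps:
Q(g, E) = √(4 + g)/5
-44*(231 - 171)*(Q(-6, -15) + t(-12)) - 316 = -44*(231 - 171)*(√(4 - 6)/5 - 14) - 316 = -2640*(√(-2)/5 - 14) - 316 = -2640*((I*√2)/5 - 14) - 316 = -2640*(I*√2/5 - 14) - 316 = -2640*(-14 + I*√2/5) - 316 = -44*(-840 + 12*I*√2) - 316 = (36960 - 528*I*√2) - 316 = 36644 - 528*I*√2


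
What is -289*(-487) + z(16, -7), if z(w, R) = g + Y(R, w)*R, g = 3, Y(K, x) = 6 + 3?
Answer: 140683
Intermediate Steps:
Y(K, x) = 9
z(w, R) = 3 + 9*R
-289*(-487) + z(16, -7) = -289*(-487) + (3 + 9*(-7)) = 140743 + (3 - 63) = 140743 - 60 = 140683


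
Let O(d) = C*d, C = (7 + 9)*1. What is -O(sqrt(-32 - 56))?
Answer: -32*I*sqrt(22) ≈ -150.09*I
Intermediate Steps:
C = 16 (C = 16*1 = 16)
O(d) = 16*d
-O(sqrt(-32 - 56)) = -16*sqrt(-32 - 56) = -16*sqrt(-88) = -16*2*I*sqrt(22) = -32*I*sqrt(22)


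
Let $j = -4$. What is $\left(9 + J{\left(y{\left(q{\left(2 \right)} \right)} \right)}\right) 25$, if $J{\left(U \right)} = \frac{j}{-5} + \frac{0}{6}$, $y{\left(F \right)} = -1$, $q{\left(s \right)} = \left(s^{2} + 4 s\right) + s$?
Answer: $245$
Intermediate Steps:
$q{\left(s \right)} = s^{2} + 5 s$
$J{\left(U \right)} = \frac{4}{5}$ ($J{\left(U \right)} = - \frac{4}{-5} + \frac{0}{6} = \left(-4\right) \left(- \frac{1}{5}\right) + 0 \cdot \frac{1}{6} = \frac{4}{5} + 0 = \frac{4}{5}$)
$\left(9 + J{\left(y{\left(q{\left(2 \right)} \right)} \right)}\right) 25 = \left(9 + \frac{4}{5}\right) 25 = \frac{49}{5} \cdot 25 = 245$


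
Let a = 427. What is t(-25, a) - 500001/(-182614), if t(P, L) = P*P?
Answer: 114633751/182614 ≈ 627.74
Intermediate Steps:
t(P, L) = P²
t(-25, a) - 500001/(-182614) = (-25)² - 500001/(-182614) = 625 - 500001*(-1)/182614 = 625 - 1*(-500001/182614) = 625 + 500001/182614 = 114633751/182614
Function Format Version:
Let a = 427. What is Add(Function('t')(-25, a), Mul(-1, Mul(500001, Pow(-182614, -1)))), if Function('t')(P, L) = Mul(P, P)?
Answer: Rational(114633751, 182614) ≈ 627.74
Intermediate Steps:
Function('t')(P, L) = Pow(P, 2)
Add(Function('t')(-25, a), Mul(-1, Mul(500001, Pow(-182614, -1)))) = Add(Pow(-25, 2), Mul(-1, Mul(500001, Pow(-182614, -1)))) = Add(625, Mul(-1, Mul(500001, Rational(-1, 182614)))) = Add(625, Mul(-1, Rational(-500001, 182614))) = Add(625, Rational(500001, 182614)) = Rational(114633751, 182614)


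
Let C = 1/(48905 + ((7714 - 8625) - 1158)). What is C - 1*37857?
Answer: -1773070451/46836 ≈ -37857.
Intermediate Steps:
C = 1/46836 (C = 1/(48905 + (-911 - 1158)) = 1/(48905 - 2069) = 1/46836 ≈ 2.1351e-5)
C - 1*37857 = 1/46836 - 1*37857 = 1/46836 - 37857 = -1773070451/46836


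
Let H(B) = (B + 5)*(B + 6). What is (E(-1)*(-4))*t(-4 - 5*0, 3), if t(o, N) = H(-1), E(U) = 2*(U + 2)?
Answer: -160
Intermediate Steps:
E(U) = 4 + 2*U (E(U) = 2*(2 + U) = 4 + 2*U)
H(B) = (5 + B)*(6 + B)
t(o, N) = 20 (t(o, N) = 30 + (-1)² + 11*(-1) = 30 + 1 - 11 = 20)
(E(-1)*(-4))*t(-4 - 5*0, 3) = ((4 + 2*(-1))*(-4))*20 = ((4 - 2)*(-4))*20 = (2*(-4))*20 = -8*20 = -160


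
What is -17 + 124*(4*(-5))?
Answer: -2497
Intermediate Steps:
-17 + 124*(4*(-5)) = -17 + 124*(-20) = -17 - 2480 = -2497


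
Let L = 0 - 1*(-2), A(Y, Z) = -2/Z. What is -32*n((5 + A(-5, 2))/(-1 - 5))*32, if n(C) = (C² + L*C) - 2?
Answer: 26624/9 ≈ 2958.2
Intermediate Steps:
L = 2 (L = 0 + 2 = 2)
n(C) = -2 + C² + 2*C (n(C) = (C² + 2*C) - 2 = -2 + C² + 2*C)
-32*n((5 + A(-5, 2))/(-1 - 5))*32 = -32*(-2 + ((5 - 2/2)/(-1 - 5))² + 2*((5 - 2/2)/(-1 - 5)))*32 = -32*(-2 + ((5 - 2*½)/(-6))² + 2*((5 - 2*½)/(-6)))*32 = -32*(-2 + ((5 - 1)*(-⅙))² + 2*((5 - 1)*(-⅙)))*32 = -32*(-2 + (4*(-⅙))² + 2*(4*(-⅙)))*32 = -32*(-2 + (-⅔)² + 2*(-⅔))*32 = -32*(-2 + 4/9 - 4/3)*32 = -32*(-26/9)*32 = (832/9)*32 = 26624/9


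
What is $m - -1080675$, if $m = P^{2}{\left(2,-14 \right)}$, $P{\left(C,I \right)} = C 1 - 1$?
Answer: $1080676$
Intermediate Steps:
$P{\left(C,I \right)} = -1 + C$ ($P{\left(C,I \right)} = C - 1 = -1 + C$)
$m = 1$ ($m = \left(-1 + 2\right)^{2} = 1^{2} = 1$)
$m - -1080675 = 1 - -1080675 = 1 + 1080675 = 1080676$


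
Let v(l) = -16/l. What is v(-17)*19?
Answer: 304/17 ≈ 17.882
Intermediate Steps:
v(-17)*19 = -16/(-17)*19 = -16*(-1/17)*19 = (16/17)*19 = 304/17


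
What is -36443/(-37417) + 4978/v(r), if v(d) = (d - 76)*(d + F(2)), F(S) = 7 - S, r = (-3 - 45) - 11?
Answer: 225965648/136384965 ≈ 1.6568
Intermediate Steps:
r = -59 (r = -48 - 11 = -59)
v(d) = (-76 + d)*(5 + d) (v(d) = (d - 76)*(d + (7 - 1*2)) = (-76 + d)*(d + (7 - 2)) = (-76 + d)*(d + 5) = (-76 + d)*(5 + d))
-36443/(-37417) + 4978/v(r) = -36443/(-37417) + 4978/(-380 + (-59)² - 71*(-59)) = -36443*(-1/37417) + 4978/(-380 + 3481 + 4189) = 36443/37417 + 4978/7290 = 36443/37417 + 4978*(1/7290) = 36443/37417 + 2489/3645 = 225965648/136384965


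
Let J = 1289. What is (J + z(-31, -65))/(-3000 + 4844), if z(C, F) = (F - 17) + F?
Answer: 571/922 ≈ 0.61931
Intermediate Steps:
z(C, F) = -17 + 2*F (z(C, F) = (-17 + F) + F = -17 + 2*F)
(J + z(-31, -65))/(-3000 + 4844) = (1289 + (-17 + 2*(-65)))/(-3000 + 4844) = (1289 + (-17 - 130))/1844 = (1289 - 147)*(1/1844) = 1142*(1/1844) = 571/922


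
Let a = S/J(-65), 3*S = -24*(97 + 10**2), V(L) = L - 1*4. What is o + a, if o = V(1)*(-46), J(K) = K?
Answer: 10546/65 ≈ 162.25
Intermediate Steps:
V(L) = -4 + L (V(L) = L - 4 = -4 + L)
o = 138 (o = (-4 + 1)*(-46) = -3*(-46) = 138)
S = -1576 (S = (-24*(97 + 10**2))/3 = (-24*(97 + 100))/3 = (-24*197)/3 = (1/3)*(-4728) = -1576)
a = 1576/65 (a = -1576/(-65) = -1576*(-1/65) = 1576/65 ≈ 24.246)
o + a = 138 + 1576/65 = 10546/65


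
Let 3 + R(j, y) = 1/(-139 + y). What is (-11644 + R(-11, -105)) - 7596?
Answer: -4695293/244 ≈ -19243.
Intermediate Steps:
R(j, y) = -3 + 1/(-139 + y)
(-11644 + R(-11, -105)) - 7596 = (-11644 + (418 - 3*(-105))/(-139 - 105)) - 7596 = (-11644 + (418 + 315)/(-244)) - 7596 = (-11644 - 1/244*733) - 7596 = (-11644 - 733/244) - 7596 = -2841869/244 - 7596 = -4695293/244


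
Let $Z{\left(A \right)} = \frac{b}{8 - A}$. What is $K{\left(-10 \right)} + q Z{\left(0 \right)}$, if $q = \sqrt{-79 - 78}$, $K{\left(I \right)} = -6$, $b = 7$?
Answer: $-6 + \frac{7 i \sqrt{157}}{8} \approx -6.0 + 10.964 i$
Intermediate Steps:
$q = i \sqrt{157}$ ($q = \sqrt{-157} = i \sqrt{157} \approx 12.53 i$)
$Z{\left(A \right)} = \frac{7}{8 - A}$
$K{\left(-10 \right)} + q Z{\left(0 \right)} = -6 + i \sqrt{157} \left(- \frac{7}{-8 + 0}\right) = -6 + i \sqrt{157} \left(- \frac{7}{-8}\right) = -6 + i \sqrt{157} \left(\left(-7\right) \left(- \frac{1}{8}\right)\right) = -6 + i \sqrt{157} \cdot \frac{7}{8} = -6 + \frac{7 i \sqrt{157}}{8}$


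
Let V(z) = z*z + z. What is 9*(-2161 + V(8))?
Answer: -18801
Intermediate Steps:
V(z) = z + z**2 (V(z) = z**2 + z = z + z**2)
9*(-2161 + V(8)) = 9*(-2161 + 8*(1 + 8)) = 9*(-2161 + 8*9) = 9*(-2161 + 72) = 9*(-2089) = -18801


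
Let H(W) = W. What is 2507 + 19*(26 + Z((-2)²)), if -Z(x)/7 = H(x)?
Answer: 2469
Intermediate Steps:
Z(x) = -7*x
2507 + 19*(26 + Z((-2)²)) = 2507 + 19*(26 - 7*(-2)²) = 2507 + 19*(26 - 7*4) = 2507 + 19*(26 - 28) = 2507 + 19*(-2) = 2507 - 38 = 2469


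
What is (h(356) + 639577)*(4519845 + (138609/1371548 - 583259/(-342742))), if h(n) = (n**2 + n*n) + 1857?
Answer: 475356548707614575872245/117521776154 ≈ 4.0448e+12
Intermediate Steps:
h(n) = 1857 + 2*n**2 (h(n) = (n**2 + n**2) + 1857 = 2*n**2 + 1857 = 1857 + 2*n**2)
(h(356) + 639577)*(4519845 + (138609/1371548 - 583259/(-342742))) = ((1857 + 2*356**2) + 639577)*(4519845 + (138609/1371548 - 583259/(-342742))) = ((1857 + 2*126736) + 639577)*(4519845 + (138609*(1/1371548) - 583259*(-1/342742))) = ((1857 + 253472) + 639577)*(4519845 + (138609/1371548 + 583259/342742)) = (255329 + 639577)*(4519845 + 423737420405/235043552308) = 894906*(1062360848418972665/235043552308) = 475356548707614575872245/117521776154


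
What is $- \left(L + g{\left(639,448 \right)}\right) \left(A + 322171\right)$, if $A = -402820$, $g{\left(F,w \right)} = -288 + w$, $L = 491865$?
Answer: $39681324225$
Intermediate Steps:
$- \left(L + g{\left(639,448 \right)}\right) \left(A + 322171\right) = - \left(491865 + \left(-288 + 448\right)\right) \left(-402820 + 322171\right) = - \left(491865 + 160\right) \left(-80649\right) = - 492025 \left(-80649\right) = \left(-1\right) \left(-39681324225\right) = 39681324225$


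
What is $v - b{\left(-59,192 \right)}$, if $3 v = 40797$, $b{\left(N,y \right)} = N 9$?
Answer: $14130$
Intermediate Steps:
$b{\left(N,y \right)} = 9 N$
$v = 13599$ ($v = \frac{1}{3} \cdot 40797 = 13599$)
$v - b{\left(-59,192 \right)} = 13599 - 9 \left(-59\right) = 13599 - -531 = 13599 + 531 = 14130$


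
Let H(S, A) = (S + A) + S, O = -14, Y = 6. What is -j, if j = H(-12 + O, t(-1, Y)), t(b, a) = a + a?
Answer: 40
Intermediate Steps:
t(b, a) = 2*a
H(S, A) = A + 2*S (H(S, A) = (A + S) + S = A + 2*S)
j = -40 (j = 2*6 + 2*(-12 - 14) = 12 + 2*(-26) = 12 - 52 = -40)
-j = -1*(-40) = 40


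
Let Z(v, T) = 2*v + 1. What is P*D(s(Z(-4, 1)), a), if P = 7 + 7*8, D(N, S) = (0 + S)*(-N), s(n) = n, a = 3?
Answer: 1323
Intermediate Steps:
Z(v, T) = 1 + 2*v
D(N, S) = -N*S (D(N, S) = S*(-N) = -N*S)
P = 63 (P = 7 + 56 = 63)
P*D(s(Z(-4, 1)), a) = 63*(-1*(1 + 2*(-4))*3) = 63*(-1*(1 - 8)*3) = 63*(-1*(-7)*3) = 63*21 = 1323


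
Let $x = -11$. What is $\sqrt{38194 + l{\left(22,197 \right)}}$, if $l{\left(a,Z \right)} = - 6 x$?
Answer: $2 \sqrt{9565} \approx 195.6$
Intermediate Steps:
$l{\left(a,Z \right)} = 66$ ($l{\left(a,Z \right)} = \left(-6\right) \left(-11\right) = 66$)
$\sqrt{38194 + l{\left(22,197 \right)}} = \sqrt{38194 + 66} = \sqrt{38260} = 2 \sqrt{9565}$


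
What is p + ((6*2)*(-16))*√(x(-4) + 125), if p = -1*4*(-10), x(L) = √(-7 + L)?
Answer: 40 - 192*√(125 + I*√11) ≈ -2106.8 - 28.476*I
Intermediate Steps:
p = 40 (p = -4*(-10) = 40)
p + ((6*2)*(-16))*√(x(-4) + 125) = 40 + ((6*2)*(-16))*√(√(-7 - 4) + 125) = 40 + (12*(-16))*√(√(-11) + 125) = 40 - 192*√(I*√11 + 125) = 40 - 192*√(125 + I*√11)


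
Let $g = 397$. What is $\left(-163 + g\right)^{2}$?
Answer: $54756$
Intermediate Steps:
$\left(-163 + g\right)^{2} = \left(-163 + 397\right)^{2} = 234^{2} = 54756$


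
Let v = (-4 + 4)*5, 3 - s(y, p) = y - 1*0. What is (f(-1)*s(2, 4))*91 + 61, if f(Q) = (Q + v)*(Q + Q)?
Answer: 243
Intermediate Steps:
s(y, p) = 3 - y (s(y, p) = 3 - (y - 1*0) = 3 - (y + 0) = 3 - y)
v = 0 (v = 0*5 = 0)
f(Q) = 2*Q² (f(Q) = (Q + 0)*(Q + Q) = Q*(2*Q) = 2*Q²)
(f(-1)*s(2, 4))*91 + 61 = ((2*(-1)²)*(3 - 1*2))*91 + 61 = ((2*1)*(3 - 2))*91 + 61 = (2*1)*91 + 61 = 2*91 + 61 = 182 + 61 = 243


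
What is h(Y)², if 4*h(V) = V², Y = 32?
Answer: 65536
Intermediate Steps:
h(V) = V²/4
h(Y)² = ((¼)*32²)² = ((¼)*1024)² = 256² = 65536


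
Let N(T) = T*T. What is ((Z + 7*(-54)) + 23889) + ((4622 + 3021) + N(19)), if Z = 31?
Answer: 31546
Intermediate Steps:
N(T) = T²
((Z + 7*(-54)) + 23889) + ((4622 + 3021) + N(19)) = ((31 + 7*(-54)) + 23889) + ((4622 + 3021) + 19²) = ((31 - 378) + 23889) + (7643 + 361) = (-347 + 23889) + 8004 = 23542 + 8004 = 31546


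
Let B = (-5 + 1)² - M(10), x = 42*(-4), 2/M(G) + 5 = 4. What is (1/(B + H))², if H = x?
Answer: 1/22500 ≈ 4.4444e-5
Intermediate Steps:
M(G) = -2 (M(G) = 2/(-5 + 4) = 2/(-1) = 2*(-1) = -2)
x = -168
H = -168
B = 18 (B = (-5 + 1)² - 1*(-2) = (-4)² + 2 = 16 + 2 = 18)
(1/(B + H))² = (1/(18 - 168))² = (1/(-150))² = (-1/150)² = 1/22500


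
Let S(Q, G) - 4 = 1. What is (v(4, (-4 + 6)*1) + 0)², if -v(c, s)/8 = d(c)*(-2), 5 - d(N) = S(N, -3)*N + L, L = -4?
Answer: 30976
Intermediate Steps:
S(Q, G) = 5 (S(Q, G) = 4 + 1 = 5)
d(N) = 9 - 5*N (d(N) = 5 - (5*N - 4) = 5 - (-4 + 5*N) = 5 + (4 - 5*N) = 9 - 5*N)
v(c, s) = 144 - 80*c (v(c, s) = -8*(9 - 5*c)*(-2) = -8*(-18 + 10*c) = 144 - 80*c)
(v(4, (-4 + 6)*1) + 0)² = ((144 - 80*4) + 0)² = ((144 - 320) + 0)² = (-176 + 0)² = (-176)² = 30976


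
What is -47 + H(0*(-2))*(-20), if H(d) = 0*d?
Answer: -47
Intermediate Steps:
H(d) = 0
-47 + H(0*(-2))*(-20) = -47 + 0*(-20) = -47 + 0 = -47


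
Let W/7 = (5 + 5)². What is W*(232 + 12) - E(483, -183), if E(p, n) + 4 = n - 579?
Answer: 171566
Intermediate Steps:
E(p, n) = -583 + n (E(p, n) = -4 + (n - 579) = -4 + (-579 + n) = -583 + n)
W = 700 (W = 7*(5 + 5)² = 7*10² = 7*100 = 700)
W*(232 + 12) - E(483, -183) = 700*(232 + 12) - (-583 - 183) = 700*244 - 1*(-766) = 170800 + 766 = 171566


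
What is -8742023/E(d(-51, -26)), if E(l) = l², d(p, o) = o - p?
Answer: -8742023/625 ≈ -13987.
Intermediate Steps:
-8742023/E(d(-51, -26)) = -8742023/(-26 - 1*(-51))² = -8742023/(-26 + 51)² = -8742023/(25²) = -8742023/625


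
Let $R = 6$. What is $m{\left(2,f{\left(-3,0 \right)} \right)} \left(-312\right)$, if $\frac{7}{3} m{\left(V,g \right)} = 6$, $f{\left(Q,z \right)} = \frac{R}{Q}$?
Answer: $- \frac{5616}{7} \approx -802.29$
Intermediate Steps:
$f{\left(Q,z \right)} = \frac{6}{Q}$
$m{\left(V,g \right)} = \frac{18}{7}$ ($m{\left(V,g \right)} = \frac{3}{7} \cdot 6 = \frac{18}{7}$)
$m{\left(2,f{\left(-3,0 \right)} \right)} \left(-312\right) = \frac{18}{7} \left(-312\right) = - \frac{5616}{7}$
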